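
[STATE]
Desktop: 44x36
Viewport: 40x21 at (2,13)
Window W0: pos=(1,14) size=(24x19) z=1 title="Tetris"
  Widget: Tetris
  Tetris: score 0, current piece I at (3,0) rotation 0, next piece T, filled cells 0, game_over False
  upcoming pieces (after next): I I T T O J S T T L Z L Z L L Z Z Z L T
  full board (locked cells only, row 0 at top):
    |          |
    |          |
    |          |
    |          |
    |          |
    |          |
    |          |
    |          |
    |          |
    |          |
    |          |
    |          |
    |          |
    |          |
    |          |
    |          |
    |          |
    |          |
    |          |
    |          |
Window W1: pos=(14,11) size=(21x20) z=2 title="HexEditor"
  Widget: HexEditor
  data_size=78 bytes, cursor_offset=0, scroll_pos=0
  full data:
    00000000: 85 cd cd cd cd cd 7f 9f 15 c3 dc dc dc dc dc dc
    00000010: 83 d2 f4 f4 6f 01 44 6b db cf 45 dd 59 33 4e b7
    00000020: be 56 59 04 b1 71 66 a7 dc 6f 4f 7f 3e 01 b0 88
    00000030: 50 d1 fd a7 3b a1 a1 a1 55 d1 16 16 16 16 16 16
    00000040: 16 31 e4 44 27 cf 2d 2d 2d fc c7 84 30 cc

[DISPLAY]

            ┠───────────────────┨       
━━━━━━━━━━━━┃00000000  85 cd cd ┃       
 Tetris     ┃00000010  83 d2 f4 ┃       
────────────┃00000020  be 56 59 ┃       
          │N┃00000030  50 d1 fd ┃       
          │ ┃00000040  16 31 e4 ┃       
          │▒┃                   ┃       
          │ ┃                   ┃       
          │ ┃                   ┃       
          │ ┃                   ┃       
          │S┃                   ┃       
          │0┃                   ┃       
          │ ┃                   ┃       
          │ ┃                   ┃       
          │ ┃                   ┃       
          │ ┃                   ┃       
          │ ┃                   ┃       
          │ ┗━━━━━━━━━━━━━━━━━━━┛       
          │           ┃                 
━━━━━━━━━━━━━━━━━━━━━━┛                 
                                        


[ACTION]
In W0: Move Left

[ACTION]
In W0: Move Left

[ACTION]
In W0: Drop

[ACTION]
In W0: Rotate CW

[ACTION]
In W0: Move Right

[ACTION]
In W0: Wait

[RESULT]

            ┠───────────────────┨       
━━━━━━━━━━━━┃00000000  85 cd cd ┃       
 Tetris     ┃00000010  83 d2 f4 ┃       
────────────┃00000020  be 56 59 ┃       
  █       │N┃00000030  50 d1 fd ┃       
          │ ┃00000040  16 31 e4 ┃       
          │▒┃                   ┃       
          │ ┃                   ┃       
          │ ┃                   ┃       
          │ ┃                   ┃       
          │S┃                   ┃       
          │0┃                   ┃       
          │ ┃                   ┃       
          │ ┃                   ┃       
          │ ┃                   ┃       
          │ ┃                   ┃       
          │ ┃                   ┃       
          │ ┗━━━━━━━━━━━━━━━━━━━┛       
          │           ┃                 
━━━━━━━━━━━━━━━━━━━━━━┛                 
                                        


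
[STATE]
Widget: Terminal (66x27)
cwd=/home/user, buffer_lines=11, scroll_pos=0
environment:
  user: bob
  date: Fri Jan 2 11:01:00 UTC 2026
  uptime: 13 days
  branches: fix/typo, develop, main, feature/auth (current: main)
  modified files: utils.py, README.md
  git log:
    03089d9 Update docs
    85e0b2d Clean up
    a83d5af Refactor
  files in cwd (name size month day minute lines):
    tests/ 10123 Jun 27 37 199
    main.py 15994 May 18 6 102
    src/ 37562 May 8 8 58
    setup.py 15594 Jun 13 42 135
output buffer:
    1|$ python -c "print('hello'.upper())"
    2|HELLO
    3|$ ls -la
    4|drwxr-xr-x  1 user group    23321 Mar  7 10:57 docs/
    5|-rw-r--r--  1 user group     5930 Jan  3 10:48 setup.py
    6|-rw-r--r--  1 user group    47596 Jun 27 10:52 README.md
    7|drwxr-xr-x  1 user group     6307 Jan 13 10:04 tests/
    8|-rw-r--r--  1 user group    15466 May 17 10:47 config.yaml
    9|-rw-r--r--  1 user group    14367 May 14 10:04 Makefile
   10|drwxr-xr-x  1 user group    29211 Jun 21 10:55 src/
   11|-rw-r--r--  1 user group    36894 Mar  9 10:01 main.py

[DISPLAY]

$ python -c "print('hello'.upper())"                              
HELLO                                                             
$ ls -la                                                          
drwxr-xr-x  1 user group    23321 Mar  7 10:57 docs/              
-rw-r--r--  1 user group     5930 Jan  3 10:48 setup.py           
-rw-r--r--  1 user group    47596 Jun 27 10:52 README.md          
drwxr-xr-x  1 user group     6307 Jan 13 10:04 tests/             
-rw-r--r--  1 user group    15466 May 17 10:47 config.yaml        
-rw-r--r--  1 user group    14367 May 14 10:04 Makefile           
drwxr-xr-x  1 user group    29211 Jun 21 10:55 src/               
-rw-r--r--  1 user group    36894 Mar  9 10:01 main.py            
$ █                                                               
                                                                  
                                                                  
                                                                  
                                                                  
                                                                  
                                                                  
                                                                  
                                                                  
                                                                  
                                                                  
                                                                  
                                                                  
                                                                  
                                                                  
                                                                  


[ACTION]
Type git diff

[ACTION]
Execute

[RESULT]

$ python -c "print('hello'.upper())"                              
HELLO                                                             
$ ls -la                                                          
drwxr-xr-x  1 user group    23321 Mar  7 10:57 docs/              
-rw-r--r--  1 user group     5930 Jan  3 10:48 setup.py           
-rw-r--r--  1 user group    47596 Jun 27 10:52 README.md          
drwxr-xr-x  1 user group     6307 Jan 13 10:04 tests/             
-rw-r--r--  1 user group    15466 May 17 10:47 config.yaml        
-rw-r--r--  1 user group    14367 May 14 10:04 Makefile           
drwxr-xr-x  1 user group    29211 Jun 21 10:55 src/               
-rw-r--r--  1 user group    36894 Mar  9 10:01 main.py            
$ git diff                                                        
diff --git a/main.py b/main.py                                    
--- a/main.py                                                     
+++ b/main.py                                                     
@@ -1,3 +1,4 @@                                                   
+# updated                                                        
 import sys                                                       
$ █                                                               
                                                                  
                                                                  
                                                                  
                                                                  
                                                                  
                                                                  
                                                                  
                                                                  


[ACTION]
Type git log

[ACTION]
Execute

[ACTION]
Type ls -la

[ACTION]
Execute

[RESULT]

HELLO                                                             
$ ls -la                                                          
drwxr-xr-x  1 user group    23321 Mar  7 10:57 docs/              
-rw-r--r--  1 user group     5930 Jan  3 10:48 setup.py           
-rw-r--r--  1 user group    47596 Jun 27 10:52 README.md          
drwxr-xr-x  1 user group     6307 Jan 13 10:04 tests/             
-rw-r--r--  1 user group    15466 May 17 10:47 config.yaml        
-rw-r--r--  1 user group    14367 May 14 10:04 Makefile           
drwxr-xr-x  1 user group    29211 Jun 21 10:55 src/               
-rw-r--r--  1 user group    36894 Mar  9 10:01 main.py            
$ git diff                                                        
diff --git a/main.py b/main.py                                    
--- a/main.py                                                     
+++ b/main.py                                                     
@@ -1,3 +1,4 @@                                                   
+# updated                                                        
 import sys                                                       
$ git log                                                         
03089d9 Update docs                                               
85e0b2d Clean up                                                  
a83d5af Refactor                                                  
$ ls -la                                                          
drwxr-xr-x  1 bob group    10123 Jun 27 10:37 tests/              
-rw-r--r--  1 bob group    15994 May 18 10:06 main.py             
drwxr-xr-x  1 bob group    37562 May  8 10:08 src/                
-rw-r--r--  1 bob group    15594 Jun 13 10:42 setup.py            
$ █                                                               


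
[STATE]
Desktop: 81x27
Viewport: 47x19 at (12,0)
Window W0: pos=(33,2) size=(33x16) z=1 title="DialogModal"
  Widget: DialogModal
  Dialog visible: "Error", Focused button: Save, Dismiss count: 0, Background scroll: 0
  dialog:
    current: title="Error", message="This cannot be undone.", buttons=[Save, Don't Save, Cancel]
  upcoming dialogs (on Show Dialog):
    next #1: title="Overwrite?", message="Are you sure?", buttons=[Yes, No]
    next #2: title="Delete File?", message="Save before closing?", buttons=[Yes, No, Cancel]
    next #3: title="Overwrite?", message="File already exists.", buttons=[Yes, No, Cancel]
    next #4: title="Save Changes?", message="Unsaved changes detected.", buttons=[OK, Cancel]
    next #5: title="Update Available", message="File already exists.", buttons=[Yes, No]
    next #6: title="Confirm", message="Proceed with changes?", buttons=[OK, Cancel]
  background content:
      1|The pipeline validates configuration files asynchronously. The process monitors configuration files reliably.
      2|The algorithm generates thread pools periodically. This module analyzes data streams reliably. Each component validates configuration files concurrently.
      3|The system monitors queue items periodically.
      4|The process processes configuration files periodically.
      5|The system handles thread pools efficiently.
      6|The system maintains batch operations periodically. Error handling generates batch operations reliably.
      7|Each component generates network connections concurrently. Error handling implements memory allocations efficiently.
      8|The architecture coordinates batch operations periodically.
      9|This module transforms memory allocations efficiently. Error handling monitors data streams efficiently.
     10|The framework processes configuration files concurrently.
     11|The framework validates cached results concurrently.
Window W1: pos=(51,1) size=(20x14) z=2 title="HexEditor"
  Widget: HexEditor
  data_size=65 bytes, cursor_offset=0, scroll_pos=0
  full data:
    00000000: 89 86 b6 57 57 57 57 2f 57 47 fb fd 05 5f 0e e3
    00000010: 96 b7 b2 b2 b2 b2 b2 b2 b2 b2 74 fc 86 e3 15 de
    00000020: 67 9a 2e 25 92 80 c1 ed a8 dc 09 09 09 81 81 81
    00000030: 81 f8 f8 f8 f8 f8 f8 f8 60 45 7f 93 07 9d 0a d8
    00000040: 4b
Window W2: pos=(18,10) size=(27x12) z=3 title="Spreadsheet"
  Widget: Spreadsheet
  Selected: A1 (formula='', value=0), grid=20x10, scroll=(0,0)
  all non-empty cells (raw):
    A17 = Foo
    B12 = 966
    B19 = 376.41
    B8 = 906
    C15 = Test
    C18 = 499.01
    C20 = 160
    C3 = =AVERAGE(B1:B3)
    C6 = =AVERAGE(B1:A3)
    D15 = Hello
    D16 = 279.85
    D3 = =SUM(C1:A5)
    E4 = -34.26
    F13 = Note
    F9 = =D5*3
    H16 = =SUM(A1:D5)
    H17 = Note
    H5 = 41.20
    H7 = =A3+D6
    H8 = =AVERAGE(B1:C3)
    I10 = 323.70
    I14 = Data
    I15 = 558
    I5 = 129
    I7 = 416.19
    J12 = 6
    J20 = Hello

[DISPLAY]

                                               
                                       ┏━━━━━━━
                     ┏━━━━━━━━━━━━━━━━━┃ HexEdi
                     ┃ DialogModal     ┠───────
                     ┠─────────────────┃0000000
                     ┃The pipeline vali┃0000001
                     ┃The algorithm gen┃0000002
                     ┃The system monito┃0000003
                     ┃Th┌──────────────┃0000004
                     ┃Th│          Erro┃       
      ┏━━━━━━━━━━━━━━━━━━━━━━━━━┓annot ┃       
      ┃ Spreadsheet             ┃Don't ┃       
      ┠─────────────────────────┨──────┃       
      ┃A1:                      ┃ trans┃       
      ┃       A       B       C ┃rk pro┗━━━━━━━
      ┃-------------------------┃rk validates c
      ┃  1      [0]       0     ┃              
      ┃  2        0       0     ┃━━━━━━━━━━━━━━
      ┃  3        0       0     ┃              


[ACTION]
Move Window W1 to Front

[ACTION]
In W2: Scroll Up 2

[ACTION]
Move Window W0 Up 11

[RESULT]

                     ┏━━━━━━━━━━━━━━━━━━━━━━━━━
                     ┃ DialogModal     ┏━━━━━━━
                     ┠─────────────────┃ HexEdi
                     ┃The pipeline vali┠───────
                     ┃The algorithm gen┃0000000
                     ┃The system monito┃0000001
                     ┃Th┌──────────────┃0000002
                     ┃Th│          Erro┃0000003
                     ┃Th│  This cannot ┃0000004
                     ┃Ea│[Save]  Don't ┃       
      ┏━━━━━━━━━━━━━━━━━━━━━━━━━┓──────┃       
      ┃ Spreadsheet             ┃ trans┃       
      ┠─────────────────────────┨rk pro┃       
      ┃A1:                      ┃rk val┃       
      ┃       A       B       C ┃      ┗━━━━━━━
      ┃-------------------------┃━━━━━━━━━━━━━━
      ┃  1      [0]       0     ┃              
      ┃  2        0       0     ┃              
      ┃  3        0       0     ┃              


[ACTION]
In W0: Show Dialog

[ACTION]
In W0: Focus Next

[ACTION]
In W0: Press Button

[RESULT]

                     ┏━━━━━━━━━━━━━━━━━━━━━━━━━
                     ┃ DialogModal     ┏━━━━━━━
                     ┠─────────────────┃ HexEdi
                     ┃The pipeline vali┠───────
                     ┃The algorithm gen┃0000000
                     ┃The system monito┃0000001
                     ┃The process proce┃0000002
                     ┃The system handle┃0000003
                     ┃The system mainta┃0000004
                     ┃Each component ge┃       
      ┏━━━━━━━━━━━━━━━━━━━━━━━━━┓cture ┃       
      ┃ Spreadsheet             ┃ trans┃       
      ┠─────────────────────────┨rk pro┃       
      ┃A1:                      ┃rk val┃       
      ┃       A       B       C ┃      ┗━━━━━━━
      ┃-------------------------┃━━━━━━━━━━━━━━
      ┃  1      [0]       0     ┃              
      ┃  2        0       0     ┃              
      ┃  3        0       0     ┃              


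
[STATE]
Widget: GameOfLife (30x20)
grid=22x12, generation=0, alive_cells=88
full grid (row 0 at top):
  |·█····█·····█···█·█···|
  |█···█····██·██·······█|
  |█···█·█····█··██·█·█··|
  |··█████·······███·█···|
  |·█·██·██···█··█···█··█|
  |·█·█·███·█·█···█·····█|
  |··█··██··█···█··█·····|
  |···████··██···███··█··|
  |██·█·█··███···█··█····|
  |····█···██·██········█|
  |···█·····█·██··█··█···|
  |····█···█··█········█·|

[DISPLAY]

Gen: 0                        
·█····█·····█···█·█···        
█···█····██·██·······█        
█···█·█····█··██·█·█··        
··█████·······███·█···        
·█·██·██···█··█···█··█        
·█·█·███·█·█···█·····█        
··█··██··█···█··█·····        
···████··██···███··█··        
██·█·█··███···█··█····        
····█···██·██········█        
···█·····█·██··█··█···        
····█···█··█········█·        
                              
                              
                              
                              
                              
                              
                              


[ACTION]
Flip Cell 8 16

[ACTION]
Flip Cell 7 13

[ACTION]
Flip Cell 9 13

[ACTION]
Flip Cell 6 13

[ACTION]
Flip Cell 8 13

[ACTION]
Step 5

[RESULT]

Gen: 5                        
······················        
············███·······        
··········██·█··██····        
███·······██·████·██··        
·██·····██·████····█··        
███····█·██·██···███··        
█·█··············█····        
··█···█·██············        
·█···█·█········███···        
·····██····█···█·██···        
···········█····██····        
······················        
                              
                              
                              
                              
                              
                              
                              


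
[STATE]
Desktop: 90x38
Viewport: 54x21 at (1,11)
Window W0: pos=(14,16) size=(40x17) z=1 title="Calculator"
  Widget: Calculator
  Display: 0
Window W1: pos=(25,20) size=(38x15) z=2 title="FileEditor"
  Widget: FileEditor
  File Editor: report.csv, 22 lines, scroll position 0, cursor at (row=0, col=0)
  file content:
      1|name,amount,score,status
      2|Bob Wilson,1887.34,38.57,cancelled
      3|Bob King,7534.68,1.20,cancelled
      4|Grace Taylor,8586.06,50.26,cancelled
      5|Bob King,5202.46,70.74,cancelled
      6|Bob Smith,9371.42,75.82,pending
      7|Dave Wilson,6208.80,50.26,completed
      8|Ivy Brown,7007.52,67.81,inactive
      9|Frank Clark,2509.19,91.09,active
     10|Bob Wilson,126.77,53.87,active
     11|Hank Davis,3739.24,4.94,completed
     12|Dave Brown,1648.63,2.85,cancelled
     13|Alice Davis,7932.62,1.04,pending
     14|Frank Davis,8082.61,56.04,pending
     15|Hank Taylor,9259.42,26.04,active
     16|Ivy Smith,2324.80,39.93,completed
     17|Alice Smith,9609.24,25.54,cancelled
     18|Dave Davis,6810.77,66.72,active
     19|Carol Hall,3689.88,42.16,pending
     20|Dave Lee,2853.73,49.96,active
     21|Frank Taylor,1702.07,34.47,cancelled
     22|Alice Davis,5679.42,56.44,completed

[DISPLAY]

                                                      
                                                      
                                                      
                                                      
                                                      
             ┏━━━━━━━━━━━━━━━━━━━━━━━━━━━━━━━━━━━━━━┓ 
             ┃ Calculator                           ┃ 
             ┠──────────────────────────────────────┨ 
             ┃                                     0┃ 
             ┃┌───┬───┬─┏━━━━━━━━━━━━━━━━━━━━━━━━━━━━━
             ┃│ 7 │ 8 │ ┃ FileEditor                  
             ┃├───┼───┼─┠─────────────────────────────
             ┃│ 4 │ 5 │ ┃█ame,amount,score,status     
             ┃├───┼───┼─┃Bob Wilson,1887.34,38.57,canc
             ┃│ 1 │ 2 │ ┃Bob King,7534.68,1.20,cancell
             ┃├───┼───┼─┃Grace Taylor,8586.06,50.26,ca
             ┃│ 0 │ . │ ┃Bob King,5202.46,70.74,cancel
             ┃├───┼───┼─┃Bob Smith,9371.42,75.82,pendi
             ┃│ C │ MC│ ┃Dave Wilson,6208.80,50.26,com
             ┃└───┴───┴─┃Ivy Brown,7007.52,67.81,inact
             ┃          ┃Frank Clark,2509.19,91.09,act


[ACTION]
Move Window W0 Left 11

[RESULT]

                                                      
                                                      
                                                      
                                                      
                                                      
  ┏━━━━━━━━━━━━━━━━━━━━━━━━━━━━━━━━━━━━━━┓            
  ┃ Calculator                           ┃            
  ┠──────────────────────────────────────┨            
  ┃                                     0┃            
  ┃┌───┬───┬───┬───┐    ┏━━━━━━━━━━━━━━━━━━━━━━━━━━━━━
  ┃│ 7 │ 8 │ 9 │ ÷ │    ┃ FileEditor                  
  ┃├───┼───┼───┼───┤    ┠─────────────────────────────
  ┃│ 4 │ 5 │ 6 │ × │    ┃█ame,amount,score,status     
  ┃├───┼───┼───┼───┤    ┃Bob Wilson,1887.34,38.57,canc
  ┃│ 1 │ 2 │ 3 │ - │    ┃Bob King,7534.68,1.20,cancell
  ┃├───┼───┼───┼───┤    ┃Grace Taylor,8586.06,50.26,ca
  ┃│ 0 │ . │ = │ + │    ┃Bob King,5202.46,70.74,cancel
  ┃├───┼───┼───┼───┤    ┃Bob Smith,9371.42,75.82,pendi
  ┃│ C │ MC│ MR│ M+│    ┃Dave Wilson,6208.80,50.26,com
  ┃└───┴───┴───┴───┘    ┃Ivy Brown,7007.52,67.81,inact
  ┃                     ┃Frank Clark,2509.19,91.09,act


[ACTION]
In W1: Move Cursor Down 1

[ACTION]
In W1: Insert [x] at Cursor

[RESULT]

                                                      
                                                      
                                                      
                                                      
                                                      
  ┏━━━━━━━━━━━━━━━━━━━━━━━━━━━━━━━━━━━━━━┓            
  ┃ Calculator                           ┃            
  ┠──────────────────────────────────────┨            
  ┃                                     0┃            
  ┃┌───┬───┬───┬───┐    ┏━━━━━━━━━━━━━━━━━━━━━━━━━━━━━
  ┃│ 7 │ 8 │ 9 │ ÷ │    ┃ FileEditor                  
  ┃├───┼───┼───┼───┤    ┠─────────────────────────────
  ┃│ 4 │ 5 │ 6 │ × │    ┃name,amount,score,status     
  ┃├───┼───┼───┼───┤    ┃x█ob Wilson,1887.34,38.57,can
  ┃│ 1 │ 2 │ 3 │ - │    ┃Bob King,7534.68,1.20,cancell
  ┃├───┼───┼───┼───┤    ┃Grace Taylor,8586.06,50.26,ca
  ┃│ 0 │ . │ = │ + │    ┃Bob King,5202.46,70.74,cancel
  ┃├───┼───┼───┼───┤    ┃Bob Smith,9371.42,75.82,pendi
  ┃│ C │ MC│ MR│ M+│    ┃Dave Wilson,6208.80,50.26,com
  ┃└───┴───┴───┴───┘    ┃Ivy Brown,7007.52,67.81,inact
  ┃                     ┃Frank Clark,2509.19,91.09,act


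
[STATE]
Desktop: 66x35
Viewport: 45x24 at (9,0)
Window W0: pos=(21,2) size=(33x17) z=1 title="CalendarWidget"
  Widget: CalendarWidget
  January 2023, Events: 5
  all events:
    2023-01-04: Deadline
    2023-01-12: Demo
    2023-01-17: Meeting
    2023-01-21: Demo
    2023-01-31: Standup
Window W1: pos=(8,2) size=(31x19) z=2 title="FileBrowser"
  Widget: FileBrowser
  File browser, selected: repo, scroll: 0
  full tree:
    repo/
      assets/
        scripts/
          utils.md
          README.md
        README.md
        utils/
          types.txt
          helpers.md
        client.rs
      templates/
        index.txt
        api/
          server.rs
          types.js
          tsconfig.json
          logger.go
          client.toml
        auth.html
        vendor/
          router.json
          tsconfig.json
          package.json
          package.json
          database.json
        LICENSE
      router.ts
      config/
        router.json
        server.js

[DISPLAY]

                                             
                                             
━━━━━━━━━━━━━━━━━━━━━━━━━━━━━┓━━━━━━━━━━━━━━┓
 FileBrowser                 ┃              ┃
─────────────────────────────┨──────────────┨
> [-] repo/                  ┃ 2023         ┃
    [+] assets/              ┃ Su           ┃
    [+] templates/           ┃  1           ┃
    router.ts                ┃7  8          ┃
    [+] config/              ┃4 15          ┃
                             ┃1* 22         ┃
                             ┃ 29           ┃
                             ┃              ┃
                             ┃              ┃
                             ┃              ┃
                             ┃              ┃
                             ┃              ┃
                             ┃              ┃
                             ┃━━━━━━━━━━━━━━┛
                             ┃               
━━━━━━━━━━━━━━━━━━━━━━━━━━━━━┛               
                                             
                                             
                                             


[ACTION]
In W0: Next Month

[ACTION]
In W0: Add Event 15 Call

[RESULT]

                                             
                                             
━━━━━━━━━━━━━━━━━━━━━━━━━━━━━┓━━━━━━━━━━━━━━┓
 FileBrowser                 ┃              ┃
─────────────────────────────┨──────────────┨
> [-] repo/                  ┃ 2023         ┃
    [+] assets/              ┃ Su           ┃
    [+] templates/           ┃  5           ┃
    router.ts                ┃ 12           ┃
    [+] config/              ┃8 19          ┃
                             ┃ 26           ┃
                             ┃              ┃
                             ┃              ┃
                             ┃              ┃
                             ┃              ┃
                             ┃              ┃
                             ┃              ┃
                             ┃              ┃
                             ┃━━━━━━━━━━━━━━┛
                             ┃               
━━━━━━━━━━━━━━━━━━━━━━━━━━━━━┛               
                                             
                                             
                                             


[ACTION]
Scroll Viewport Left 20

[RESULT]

                                             
                                             
        ┏━━━━━━━━━━━━━━━━━━━━━━━━━━━━━┓━━━━━━
        ┃ FileBrowser                 ┃      
        ┠─────────────────────────────┨──────
        ┃> [-] repo/                  ┃ 2023 
        ┃    [+] assets/              ┃ Su   
        ┃    [+] templates/           ┃  5   
        ┃    router.ts                ┃ 12   
        ┃    [+] config/              ┃8 19  
        ┃                             ┃ 26   
        ┃                             ┃      
        ┃                             ┃      
        ┃                             ┃      
        ┃                             ┃      
        ┃                             ┃      
        ┃                             ┃      
        ┃                             ┃      
        ┃                             ┃━━━━━━
        ┃                             ┃      
        ┗━━━━━━━━━━━━━━━━━━━━━━━━━━━━━┛      
                                             
                                             
                                             


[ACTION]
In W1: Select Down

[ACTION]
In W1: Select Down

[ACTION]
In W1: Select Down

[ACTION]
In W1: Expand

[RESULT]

                                             
                                             
        ┏━━━━━━━━━━━━━━━━━━━━━━━━━━━━━┓━━━━━━
        ┃ FileBrowser                 ┃      
        ┠─────────────────────────────┨──────
        ┃  [-] repo/                  ┃ 2023 
        ┃    [+] assets/              ┃ Su   
        ┃    [+] templates/           ┃  5   
        ┃  > router.ts                ┃ 12   
        ┃    [+] config/              ┃8 19  
        ┃                             ┃ 26   
        ┃                             ┃      
        ┃                             ┃      
        ┃                             ┃      
        ┃                             ┃      
        ┃                             ┃      
        ┃                             ┃      
        ┃                             ┃      
        ┃                             ┃━━━━━━
        ┃                             ┃      
        ┗━━━━━━━━━━━━━━━━━━━━━━━━━━━━━┛      
                                             
                                             
                                             


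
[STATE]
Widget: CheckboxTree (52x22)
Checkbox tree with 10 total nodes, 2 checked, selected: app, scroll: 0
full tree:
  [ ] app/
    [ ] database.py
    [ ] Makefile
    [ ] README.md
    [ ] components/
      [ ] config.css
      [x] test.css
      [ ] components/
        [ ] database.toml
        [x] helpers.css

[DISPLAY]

>[-] app/                                           
   [ ] database.py                                  
   [ ] Makefile                                     
   [ ] README.md                                    
   [-] components/                                  
     [ ] config.css                                 
     [x] test.css                                   
     [-] components/                                
       [ ] database.toml                            
       [x] helpers.css                              
                                                    
                                                    
                                                    
                                                    
                                                    
                                                    
                                                    
                                                    
                                                    
                                                    
                                                    
                                                    


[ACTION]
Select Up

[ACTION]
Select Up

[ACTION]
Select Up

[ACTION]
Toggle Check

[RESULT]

>[x] app/                                           
   [x] database.py                                  
   [x] Makefile                                     
   [x] README.md                                    
   [x] components/                                  
     [x] config.css                                 
     [x] test.css                                   
     [x] components/                                
       [x] database.toml                            
       [x] helpers.css                              
                                                    
                                                    
                                                    
                                                    
                                                    
                                                    
                                                    
                                                    
                                                    
                                                    
                                                    
                                                    


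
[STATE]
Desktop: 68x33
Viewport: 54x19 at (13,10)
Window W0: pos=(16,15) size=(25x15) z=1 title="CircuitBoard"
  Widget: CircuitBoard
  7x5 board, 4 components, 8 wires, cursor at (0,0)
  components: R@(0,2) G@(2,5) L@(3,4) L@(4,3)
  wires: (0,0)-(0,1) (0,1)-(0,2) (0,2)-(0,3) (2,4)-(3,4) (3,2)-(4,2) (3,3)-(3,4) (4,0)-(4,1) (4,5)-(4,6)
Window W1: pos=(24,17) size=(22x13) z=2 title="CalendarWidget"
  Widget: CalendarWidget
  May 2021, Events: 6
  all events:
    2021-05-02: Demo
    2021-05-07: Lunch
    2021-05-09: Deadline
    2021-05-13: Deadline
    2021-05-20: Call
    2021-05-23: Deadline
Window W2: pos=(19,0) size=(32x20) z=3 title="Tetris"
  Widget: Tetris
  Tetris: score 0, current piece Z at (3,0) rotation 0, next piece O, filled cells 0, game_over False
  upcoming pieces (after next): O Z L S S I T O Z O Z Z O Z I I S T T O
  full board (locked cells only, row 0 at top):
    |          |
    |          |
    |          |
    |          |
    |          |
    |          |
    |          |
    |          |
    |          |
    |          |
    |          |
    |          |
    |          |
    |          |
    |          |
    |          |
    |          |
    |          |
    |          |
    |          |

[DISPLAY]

      ┃          │0                  ┃                
      ┃          │                   ┃                
      ┃          │                   ┃                
      ┃          │                   ┃                
      ┃          │                   ┃                
   ┏━━┃          │                   ┃                
   ┃ C┃          │                   ┃                
   ┠──┃          │                   ┃                
   ┃  ┃          │                   ┃                
   ┃0 ┗━━━━━━━━━━━━━━━━━━━━━━━━━━━━━━┛                
   ┃       ┃      May 2021      ┃                     
   ┃1      ┃Mo Tu We Th Fr Sa Su┃                     
   ┃       ┃                1  2┃                     
   ┃2      ┃ 3  4  5  6  7*  8  ┃                     
   ┃       ┃10 11 12 13* 14 15 1┃                     
   ┃3      ┃17 18 19 20* 21 22 2┃                     
   ┃       ┃24 25 26 27 28 29 30┃                     
   ┃4   · ─┃31                  ┃                     
   ┃Cursor:┃                    ┃                     


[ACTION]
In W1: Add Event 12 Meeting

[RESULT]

      ┃          │0                  ┃                
      ┃          │                   ┃                
      ┃          │                   ┃                
      ┃          │                   ┃                
      ┃          │                   ┃                
   ┏━━┃          │                   ┃                
   ┃ C┃          │                   ┃                
   ┠──┃          │                   ┃                
   ┃  ┃          │                   ┃                
   ┃0 ┗━━━━━━━━━━━━━━━━━━━━━━━━━━━━━━┛                
   ┃       ┃      May 2021      ┃                     
   ┃1      ┃Mo Tu We Th Fr Sa Su┃                     
   ┃       ┃                1  2┃                     
   ┃2      ┃ 3  4  5  6  7*  8  ┃                     
   ┃       ┃10 11 12* 13* 14 15 ┃                     
   ┃3      ┃17 18 19 20* 21 22 2┃                     
   ┃       ┃24 25 26 27 28 29 30┃                     
   ┃4   · ─┃31                  ┃                     
   ┃Cursor:┃                    ┃                     


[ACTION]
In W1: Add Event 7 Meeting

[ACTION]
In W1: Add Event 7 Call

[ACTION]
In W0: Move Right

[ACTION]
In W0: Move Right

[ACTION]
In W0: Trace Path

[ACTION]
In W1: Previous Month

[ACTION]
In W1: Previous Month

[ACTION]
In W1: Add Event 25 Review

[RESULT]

      ┃          │0                  ┃                
      ┃          │                   ┃                
      ┃          │                   ┃                
      ┃          │                   ┃                
      ┃          │                   ┃                
   ┏━━┃          │                   ┃                
   ┃ C┃          │                   ┃                
   ┠──┃          │                   ┃                
   ┃  ┃          │                   ┃                
   ┃0 ┗━━━━━━━━━━━━━━━━━━━━━━━━━━━━━━┛                
   ┃       ┃     March 2021     ┃                     
   ┃1      ┃Mo Tu We Th Fr Sa Su┃                     
   ┃       ┃ 1  2  3  4  5  6  7┃                     
   ┃2      ┃ 8  9 10 11 12 13 14┃                     
   ┃       ┃15 16 17 18 19 20 21┃                     
   ┃3      ┃22 23 24 25* 26 27 2┃                     
   ┃       ┃29 30 31            ┃                     
   ┃4   · ─┃                    ┃                     
   ┃Cursor:┃                    ┃                     
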